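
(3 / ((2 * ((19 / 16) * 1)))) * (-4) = -96 / 19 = -5.05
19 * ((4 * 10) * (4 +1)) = 3800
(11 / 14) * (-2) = -11 / 7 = -1.57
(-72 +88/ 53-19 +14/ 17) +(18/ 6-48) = -120298/ 901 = -133.52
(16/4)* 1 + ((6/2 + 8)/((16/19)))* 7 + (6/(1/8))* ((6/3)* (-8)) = -10761/16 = -672.56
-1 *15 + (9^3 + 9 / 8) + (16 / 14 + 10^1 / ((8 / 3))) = 40321 / 56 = 720.02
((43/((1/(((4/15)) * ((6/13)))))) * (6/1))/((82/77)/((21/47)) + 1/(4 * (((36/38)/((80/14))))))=232848/28535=8.16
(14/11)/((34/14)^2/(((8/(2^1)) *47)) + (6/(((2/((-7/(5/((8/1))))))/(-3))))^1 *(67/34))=10962280/1711159703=0.01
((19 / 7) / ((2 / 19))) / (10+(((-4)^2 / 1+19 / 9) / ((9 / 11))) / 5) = 146205 / 81802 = 1.79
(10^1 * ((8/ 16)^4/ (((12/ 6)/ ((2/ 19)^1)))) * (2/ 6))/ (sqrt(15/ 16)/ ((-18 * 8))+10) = 8 * sqrt(15)/ 42024941+46080/ 42024941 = 0.00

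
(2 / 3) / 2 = 1 / 3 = 0.33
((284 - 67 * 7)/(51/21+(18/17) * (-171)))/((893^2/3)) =66045/16951373393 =0.00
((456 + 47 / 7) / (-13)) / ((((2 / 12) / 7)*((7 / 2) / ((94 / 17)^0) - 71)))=12956 / 585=22.15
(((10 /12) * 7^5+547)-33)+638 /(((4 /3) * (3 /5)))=45952 /3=15317.33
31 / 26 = 1.19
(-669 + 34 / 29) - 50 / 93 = -1802581 / 2697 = -668.37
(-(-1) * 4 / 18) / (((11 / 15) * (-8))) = -5 / 132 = -0.04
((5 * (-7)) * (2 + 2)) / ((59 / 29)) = -4060 / 59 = -68.81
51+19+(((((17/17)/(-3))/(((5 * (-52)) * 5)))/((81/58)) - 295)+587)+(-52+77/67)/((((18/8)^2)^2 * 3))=309737695883/857194650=361.34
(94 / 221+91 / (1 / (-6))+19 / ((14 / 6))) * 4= -3325628 / 1547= -2149.73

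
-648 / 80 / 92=-81 / 920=-0.09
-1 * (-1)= 1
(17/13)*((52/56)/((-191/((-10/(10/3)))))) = 0.02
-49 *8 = -392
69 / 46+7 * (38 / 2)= 269 / 2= 134.50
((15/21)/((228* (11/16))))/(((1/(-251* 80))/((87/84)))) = -2911600/30723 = -94.77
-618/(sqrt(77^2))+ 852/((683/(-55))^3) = -207817073466/24533122999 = -8.47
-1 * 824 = -824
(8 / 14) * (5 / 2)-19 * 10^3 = -132990 / 7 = -18998.57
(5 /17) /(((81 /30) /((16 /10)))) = 80 /459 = 0.17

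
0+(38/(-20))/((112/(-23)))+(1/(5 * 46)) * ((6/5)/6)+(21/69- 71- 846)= -118020033/128800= -916.30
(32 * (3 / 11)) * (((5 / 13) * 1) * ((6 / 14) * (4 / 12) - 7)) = -23040 / 1001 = -23.02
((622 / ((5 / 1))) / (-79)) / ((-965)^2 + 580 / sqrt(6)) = -69506634 / 41104329372065 + 36076 * sqrt(6) / 205521646860325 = -0.00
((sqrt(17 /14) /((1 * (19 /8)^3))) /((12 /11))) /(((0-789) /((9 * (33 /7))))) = -23232 * sqrt(238) /88391933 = -0.00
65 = 65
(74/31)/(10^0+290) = 74/9021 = 0.01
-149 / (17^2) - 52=-15177 / 289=-52.52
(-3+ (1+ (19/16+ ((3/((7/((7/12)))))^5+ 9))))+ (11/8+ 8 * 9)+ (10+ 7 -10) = 90689/1024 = 88.56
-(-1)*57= 57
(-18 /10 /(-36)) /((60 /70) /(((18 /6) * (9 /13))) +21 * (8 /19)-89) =-1197 /1909100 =-0.00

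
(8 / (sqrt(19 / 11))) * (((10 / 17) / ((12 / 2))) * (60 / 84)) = 200 * sqrt(209) / 6783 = 0.43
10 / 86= 5 / 43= 0.12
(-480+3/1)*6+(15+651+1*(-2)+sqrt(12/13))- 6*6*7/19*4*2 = -43778/19+2*sqrt(39)/13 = -2303.14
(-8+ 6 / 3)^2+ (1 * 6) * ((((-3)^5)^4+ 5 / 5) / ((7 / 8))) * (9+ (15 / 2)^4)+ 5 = 531061671915701 / 7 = 75865953130814.43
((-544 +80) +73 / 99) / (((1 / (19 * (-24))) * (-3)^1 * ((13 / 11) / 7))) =-48798232 / 117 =-417078.91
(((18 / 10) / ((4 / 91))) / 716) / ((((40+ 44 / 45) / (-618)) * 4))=-2277639 / 10562432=-0.22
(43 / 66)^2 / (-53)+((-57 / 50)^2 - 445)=-16005948898 / 36073125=-443.71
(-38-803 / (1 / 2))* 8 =-13152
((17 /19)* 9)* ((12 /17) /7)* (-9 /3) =-2.44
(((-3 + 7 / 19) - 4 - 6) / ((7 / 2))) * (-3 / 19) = 1440 / 2527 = 0.57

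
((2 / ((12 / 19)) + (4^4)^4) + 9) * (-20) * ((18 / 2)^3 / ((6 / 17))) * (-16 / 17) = 166988328941520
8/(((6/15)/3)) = 60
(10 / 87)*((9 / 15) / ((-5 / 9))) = -18 / 145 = -0.12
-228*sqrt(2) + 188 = -134.44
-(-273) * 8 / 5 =2184 / 5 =436.80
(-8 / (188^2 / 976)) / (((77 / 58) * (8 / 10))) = -35380 / 170093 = -0.21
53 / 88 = 0.60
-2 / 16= -1 / 8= -0.12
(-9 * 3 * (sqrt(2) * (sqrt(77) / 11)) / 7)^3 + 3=3- 39366 * sqrt(154) / 5929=-79.39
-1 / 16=-0.06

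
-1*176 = -176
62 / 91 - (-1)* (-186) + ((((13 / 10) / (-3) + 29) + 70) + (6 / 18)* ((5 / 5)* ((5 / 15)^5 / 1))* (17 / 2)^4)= -422401297 / 5307120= -79.59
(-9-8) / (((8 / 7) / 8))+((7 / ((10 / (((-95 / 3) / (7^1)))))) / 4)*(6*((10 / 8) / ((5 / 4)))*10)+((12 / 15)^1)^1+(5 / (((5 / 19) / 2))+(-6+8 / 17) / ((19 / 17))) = -25203 / 190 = -132.65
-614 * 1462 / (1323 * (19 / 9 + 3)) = -132.75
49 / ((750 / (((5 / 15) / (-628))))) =-49 / 1413000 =-0.00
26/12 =13/6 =2.17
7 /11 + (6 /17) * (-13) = -739 /187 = -3.95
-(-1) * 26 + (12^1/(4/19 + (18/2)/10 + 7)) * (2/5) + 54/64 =1352903/49312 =27.44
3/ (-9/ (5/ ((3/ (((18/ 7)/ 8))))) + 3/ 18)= -90/ 499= -0.18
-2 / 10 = -1 / 5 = -0.20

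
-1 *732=-732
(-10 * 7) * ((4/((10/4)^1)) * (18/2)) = -1008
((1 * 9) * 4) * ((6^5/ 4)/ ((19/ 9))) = 629856/ 19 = 33150.32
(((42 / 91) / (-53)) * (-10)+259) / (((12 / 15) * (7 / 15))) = 13388325 / 19292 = 693.98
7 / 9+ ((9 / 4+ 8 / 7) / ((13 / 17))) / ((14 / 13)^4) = 39462931 / 9680832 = 4.08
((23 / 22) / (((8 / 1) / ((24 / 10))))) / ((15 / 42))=483 / 550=0.88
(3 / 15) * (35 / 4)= 7 / 4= 1.75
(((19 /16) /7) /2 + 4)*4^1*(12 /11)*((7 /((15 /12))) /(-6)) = -183 /11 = -16.64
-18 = -18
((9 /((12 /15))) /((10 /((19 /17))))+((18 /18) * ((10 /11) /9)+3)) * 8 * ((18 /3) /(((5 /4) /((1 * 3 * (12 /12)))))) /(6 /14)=3286136 /2805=1171.53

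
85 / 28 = 3.04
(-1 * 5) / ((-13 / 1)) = 5 / 13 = 0.38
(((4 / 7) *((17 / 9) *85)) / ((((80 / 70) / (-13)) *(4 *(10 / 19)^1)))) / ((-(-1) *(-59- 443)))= 71383 / 72288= 0.99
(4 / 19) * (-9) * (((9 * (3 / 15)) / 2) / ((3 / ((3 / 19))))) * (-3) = 486 / 1805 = 0.27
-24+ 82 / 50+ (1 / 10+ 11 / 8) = -4177 / 200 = -20.88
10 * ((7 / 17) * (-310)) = -21700 / 17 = -1276.47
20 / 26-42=-536 / 13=-41.23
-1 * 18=-18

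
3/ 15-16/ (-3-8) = 91/ 55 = 1.65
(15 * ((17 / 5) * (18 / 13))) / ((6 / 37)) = 5661 / 13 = 435.46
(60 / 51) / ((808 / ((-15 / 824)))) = -75 / 2829616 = -0.00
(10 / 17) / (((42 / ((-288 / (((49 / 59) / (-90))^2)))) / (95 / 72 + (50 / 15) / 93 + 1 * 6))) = -3085969158000 / 8857289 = -348410.12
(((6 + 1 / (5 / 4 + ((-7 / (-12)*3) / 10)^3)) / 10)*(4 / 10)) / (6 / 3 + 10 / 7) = 0.08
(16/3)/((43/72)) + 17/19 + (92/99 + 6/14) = 6331508/566181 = 11.18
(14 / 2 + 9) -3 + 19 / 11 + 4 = 206 / 11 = 18.73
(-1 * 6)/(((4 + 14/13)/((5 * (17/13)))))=-85/11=-7.73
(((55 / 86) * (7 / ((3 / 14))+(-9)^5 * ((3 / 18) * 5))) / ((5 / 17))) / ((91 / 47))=-55225.86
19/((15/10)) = 38/3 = 12.67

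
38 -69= -31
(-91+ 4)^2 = 7569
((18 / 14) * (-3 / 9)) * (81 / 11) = -243 / 77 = -3.16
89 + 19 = 108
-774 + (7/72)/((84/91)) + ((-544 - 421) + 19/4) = -1498301/864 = -1734.14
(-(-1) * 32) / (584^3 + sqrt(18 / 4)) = 12747309056 / 79342718832607223 - 96 * sqrt(2) / 79342718832607223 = 0.00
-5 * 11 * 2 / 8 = -13.75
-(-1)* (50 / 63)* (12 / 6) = 100 / 63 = 1.59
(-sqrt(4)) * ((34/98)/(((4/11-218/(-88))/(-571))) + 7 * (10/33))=27331628/202125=135.22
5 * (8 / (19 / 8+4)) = 320 / 51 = 6.27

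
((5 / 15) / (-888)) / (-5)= 1 / 13320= 0.00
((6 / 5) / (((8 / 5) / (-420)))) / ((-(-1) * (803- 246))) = -315 / 557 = -0.57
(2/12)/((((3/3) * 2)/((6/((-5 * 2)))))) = -1/20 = -0.05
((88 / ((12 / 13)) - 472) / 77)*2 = -2260 / 231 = -9.78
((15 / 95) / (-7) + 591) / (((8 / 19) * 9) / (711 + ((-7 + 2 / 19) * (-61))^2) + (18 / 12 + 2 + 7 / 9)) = 2834585047800 / 20518186507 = 138.15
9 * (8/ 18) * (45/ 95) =36/ 19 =1.89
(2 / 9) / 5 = 2 / 45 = 0.04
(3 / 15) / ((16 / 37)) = 37 / 80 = 0.46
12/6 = 2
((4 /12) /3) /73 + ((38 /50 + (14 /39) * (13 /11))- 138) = -24718912 /180675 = -136.81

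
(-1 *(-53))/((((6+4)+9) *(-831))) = -0.00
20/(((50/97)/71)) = 13774/5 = 2754.80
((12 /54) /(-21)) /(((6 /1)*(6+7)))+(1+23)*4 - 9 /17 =11963116 /125307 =95.47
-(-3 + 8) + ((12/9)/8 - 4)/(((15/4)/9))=-71/5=-14.20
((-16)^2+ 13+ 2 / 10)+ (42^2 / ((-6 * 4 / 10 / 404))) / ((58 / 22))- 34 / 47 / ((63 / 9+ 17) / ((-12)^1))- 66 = -766202627 / 6815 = -112428.85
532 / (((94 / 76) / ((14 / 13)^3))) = 55472704 / 103259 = 537.22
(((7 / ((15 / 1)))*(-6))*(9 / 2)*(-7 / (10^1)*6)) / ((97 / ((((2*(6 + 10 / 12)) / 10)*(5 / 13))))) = 18081 / 63050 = 0.29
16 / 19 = 0.84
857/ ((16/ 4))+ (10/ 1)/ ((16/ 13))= 1779/ 8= 222.38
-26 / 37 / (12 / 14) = -91 / 111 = -0.82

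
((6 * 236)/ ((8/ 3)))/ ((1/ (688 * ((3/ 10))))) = 547992/ 5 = 109598.40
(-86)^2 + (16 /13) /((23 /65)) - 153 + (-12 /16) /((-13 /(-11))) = 8666029 /1196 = 7245.84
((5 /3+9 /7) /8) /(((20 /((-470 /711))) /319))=-464783 /119448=-3.89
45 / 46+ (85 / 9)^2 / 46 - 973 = -1807264 / 1863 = -970.08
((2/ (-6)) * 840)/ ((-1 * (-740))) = -14/ 37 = -0.38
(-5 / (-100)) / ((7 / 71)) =71 / 140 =0.51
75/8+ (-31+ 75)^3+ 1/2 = 85193.88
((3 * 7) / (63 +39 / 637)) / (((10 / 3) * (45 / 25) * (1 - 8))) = -49 / 6180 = -0.01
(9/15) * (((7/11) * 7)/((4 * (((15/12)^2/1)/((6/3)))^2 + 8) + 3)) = 12544/63085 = 0.20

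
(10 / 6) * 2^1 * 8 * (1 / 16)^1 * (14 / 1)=70 / 3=23.33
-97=-97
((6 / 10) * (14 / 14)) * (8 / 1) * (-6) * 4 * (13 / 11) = -7488 / 55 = -136.15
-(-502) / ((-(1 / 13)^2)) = -84838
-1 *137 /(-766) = 137 /766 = 0.18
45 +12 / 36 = 136 / 3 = 45.33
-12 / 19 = -0.63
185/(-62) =-185/62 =-2.98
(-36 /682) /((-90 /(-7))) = -7 /1705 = -0.00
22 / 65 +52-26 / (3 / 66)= -33778 / 65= -519.66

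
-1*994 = -994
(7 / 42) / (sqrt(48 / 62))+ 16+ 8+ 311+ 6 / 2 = sqrt(186) / 72+ 338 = 338.19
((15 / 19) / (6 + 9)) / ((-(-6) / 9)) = 3 / 38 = 0.08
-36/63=-4/7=-0.57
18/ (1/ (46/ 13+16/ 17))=17820/ 221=80.63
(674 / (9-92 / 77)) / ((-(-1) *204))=25949 / 61302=0.42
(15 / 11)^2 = 225 / 121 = 1.86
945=945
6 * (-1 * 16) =-96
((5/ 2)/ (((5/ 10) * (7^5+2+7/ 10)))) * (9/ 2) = 225/ 168097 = 0.00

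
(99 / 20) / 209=9 / 380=0.02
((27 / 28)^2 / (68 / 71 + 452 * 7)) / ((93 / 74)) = 70929 / 303411136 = 0.00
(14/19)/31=14/589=0.02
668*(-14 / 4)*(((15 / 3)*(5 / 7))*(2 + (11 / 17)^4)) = -1517053050 / 83521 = -18163.73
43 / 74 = 0.58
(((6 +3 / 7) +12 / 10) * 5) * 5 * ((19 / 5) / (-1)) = -5073 / 7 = -724.71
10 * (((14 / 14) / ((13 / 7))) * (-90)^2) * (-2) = -1134000 / 13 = -87230.77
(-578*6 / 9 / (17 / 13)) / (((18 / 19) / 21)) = -58786 / 9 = -6531.78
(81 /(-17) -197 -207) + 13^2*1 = -4076 /17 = -239.76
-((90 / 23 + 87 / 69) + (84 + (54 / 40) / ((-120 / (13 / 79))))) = -129620509 / 1453600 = -89.17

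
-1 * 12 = -12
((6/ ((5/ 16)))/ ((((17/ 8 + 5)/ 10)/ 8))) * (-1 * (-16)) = 65536/ 19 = 3449.26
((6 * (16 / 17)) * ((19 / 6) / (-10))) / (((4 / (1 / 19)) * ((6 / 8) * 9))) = -8 / 2295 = -0.00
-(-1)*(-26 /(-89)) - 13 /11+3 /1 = 2066 /979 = 2.11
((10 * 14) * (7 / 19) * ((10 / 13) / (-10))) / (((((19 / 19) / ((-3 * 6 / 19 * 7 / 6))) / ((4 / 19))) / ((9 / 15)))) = 49392 / 89167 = 0.55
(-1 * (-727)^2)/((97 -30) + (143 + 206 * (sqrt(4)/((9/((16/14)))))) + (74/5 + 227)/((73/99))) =-12153524355/13572523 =-895.45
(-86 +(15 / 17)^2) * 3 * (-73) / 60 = 1797917 / 5780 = 311.06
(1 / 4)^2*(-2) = -1 / 8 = -0.12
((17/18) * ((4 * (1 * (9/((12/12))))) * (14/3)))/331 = 476/993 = 0.48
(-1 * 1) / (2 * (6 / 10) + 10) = -5 / 56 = -0.09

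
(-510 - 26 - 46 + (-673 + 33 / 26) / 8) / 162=-138521 / 33696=-4.11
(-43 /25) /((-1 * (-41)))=-0.04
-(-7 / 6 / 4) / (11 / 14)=49 / 132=0.37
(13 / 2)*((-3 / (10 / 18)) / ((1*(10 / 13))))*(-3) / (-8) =-13689 / 800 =-17.11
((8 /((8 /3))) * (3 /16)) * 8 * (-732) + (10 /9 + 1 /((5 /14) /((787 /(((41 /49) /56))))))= 266025148 /1845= 144187.07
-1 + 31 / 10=21 / 10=2.10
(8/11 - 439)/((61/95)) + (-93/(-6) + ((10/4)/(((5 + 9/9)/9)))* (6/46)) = -666.57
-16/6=-8/3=-2.67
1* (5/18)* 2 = 5/9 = 0.56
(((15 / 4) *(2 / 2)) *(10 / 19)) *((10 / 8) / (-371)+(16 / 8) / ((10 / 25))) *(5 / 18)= 926875 / 338352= 2.74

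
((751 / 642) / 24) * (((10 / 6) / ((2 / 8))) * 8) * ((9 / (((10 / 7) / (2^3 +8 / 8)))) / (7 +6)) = 15771 / 1391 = 11.34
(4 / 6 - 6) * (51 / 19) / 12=-68 / 57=-1.19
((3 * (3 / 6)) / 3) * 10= 5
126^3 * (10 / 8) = 2500470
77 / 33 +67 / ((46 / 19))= 4141 / 138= 30.01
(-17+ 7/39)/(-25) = 0.67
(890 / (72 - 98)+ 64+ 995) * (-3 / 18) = -170.79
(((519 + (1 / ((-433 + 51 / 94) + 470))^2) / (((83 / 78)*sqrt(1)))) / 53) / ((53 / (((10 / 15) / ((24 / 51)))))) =1428445061615 / 5807151335254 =0.25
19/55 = 0.35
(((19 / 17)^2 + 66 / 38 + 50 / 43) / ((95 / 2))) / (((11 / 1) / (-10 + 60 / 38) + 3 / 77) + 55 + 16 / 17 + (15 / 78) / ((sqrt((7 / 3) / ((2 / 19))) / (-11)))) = 3037375153612800 * sqrt(798) / 6535304099268716798953 + 9341917136749701504 / 5847377351977272925379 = 0.00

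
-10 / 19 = -0.53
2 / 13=0.15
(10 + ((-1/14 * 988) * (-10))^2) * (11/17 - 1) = -146424540/833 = -175779.76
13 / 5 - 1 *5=-12 / 5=-2.40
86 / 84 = 43 / 42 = 1.02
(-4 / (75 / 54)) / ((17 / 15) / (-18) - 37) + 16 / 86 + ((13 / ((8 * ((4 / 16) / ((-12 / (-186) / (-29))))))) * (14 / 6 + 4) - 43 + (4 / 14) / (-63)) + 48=4407906412916 / 852983520795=5.17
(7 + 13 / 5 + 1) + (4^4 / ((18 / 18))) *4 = 5173 / 5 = 1034.60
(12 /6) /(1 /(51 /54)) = 17 /9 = 1.89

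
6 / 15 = 2 / 5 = 0.40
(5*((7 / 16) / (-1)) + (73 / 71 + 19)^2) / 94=4.24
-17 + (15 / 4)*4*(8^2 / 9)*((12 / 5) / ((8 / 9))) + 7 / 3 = 820 / 3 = 273.33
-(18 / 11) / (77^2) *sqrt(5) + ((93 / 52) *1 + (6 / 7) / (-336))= 9101 / 5096 - 18 *sqrt(5) / 65219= 1.79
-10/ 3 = -3.33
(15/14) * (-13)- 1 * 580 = -8315/14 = -593.93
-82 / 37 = -2.22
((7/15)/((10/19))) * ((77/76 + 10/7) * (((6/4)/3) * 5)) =433/80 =5.41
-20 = -20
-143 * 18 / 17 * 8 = -20592 / 17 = -1211.29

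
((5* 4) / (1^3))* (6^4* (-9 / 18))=-12960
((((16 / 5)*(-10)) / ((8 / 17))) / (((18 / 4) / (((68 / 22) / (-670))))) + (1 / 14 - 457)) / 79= -212124137 / 36680490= -5.78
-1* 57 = -57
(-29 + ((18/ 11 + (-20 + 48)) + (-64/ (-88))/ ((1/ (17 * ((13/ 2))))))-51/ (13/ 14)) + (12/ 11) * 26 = 7785/ 143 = 54.44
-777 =-777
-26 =-26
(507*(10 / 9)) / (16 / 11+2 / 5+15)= 92950 / 2781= 33.42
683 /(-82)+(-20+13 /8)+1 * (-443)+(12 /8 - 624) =-358243 /328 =-1092.20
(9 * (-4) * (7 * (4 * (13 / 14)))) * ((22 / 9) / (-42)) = 1144 / 21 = 54.48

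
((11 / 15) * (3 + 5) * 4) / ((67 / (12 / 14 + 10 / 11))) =0.62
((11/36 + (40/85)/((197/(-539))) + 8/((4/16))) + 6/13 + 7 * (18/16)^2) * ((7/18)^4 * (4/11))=2428831659695/7239418737408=0.34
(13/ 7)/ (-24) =-13/ 168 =-0.08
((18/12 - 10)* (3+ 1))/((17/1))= -2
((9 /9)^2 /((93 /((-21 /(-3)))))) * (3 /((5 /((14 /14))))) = 7 /155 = 0.05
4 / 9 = 0.44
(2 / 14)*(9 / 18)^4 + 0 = 1 / 112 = 0.01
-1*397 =-397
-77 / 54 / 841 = -77 / 45414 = -0.00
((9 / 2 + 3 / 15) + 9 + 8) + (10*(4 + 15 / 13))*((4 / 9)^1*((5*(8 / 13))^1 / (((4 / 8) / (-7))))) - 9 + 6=-14723573 / 15210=-968.02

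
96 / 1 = 96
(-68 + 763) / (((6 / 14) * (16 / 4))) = 4865 / 12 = 405.42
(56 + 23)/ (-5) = -79/ 5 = -15.80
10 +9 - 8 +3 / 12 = 45 / 4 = 11.25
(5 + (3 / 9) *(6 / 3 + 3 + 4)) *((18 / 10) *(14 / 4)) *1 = 252 / 5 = 50.40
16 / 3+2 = 22 / 3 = 7.33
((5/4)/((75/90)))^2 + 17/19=239/76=3.14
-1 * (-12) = 12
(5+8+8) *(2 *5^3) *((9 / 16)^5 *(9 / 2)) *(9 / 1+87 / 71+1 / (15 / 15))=1111841002125 / 74448896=14934.28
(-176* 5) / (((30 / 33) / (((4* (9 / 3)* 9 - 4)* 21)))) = -2114112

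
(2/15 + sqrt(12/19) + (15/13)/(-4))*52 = -121/15 + 104*sqrt(57)/19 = 33.26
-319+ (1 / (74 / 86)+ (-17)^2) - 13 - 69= -4101 / 37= -110.84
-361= -361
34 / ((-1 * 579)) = -34 / 579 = -0.06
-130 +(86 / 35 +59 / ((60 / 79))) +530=201659 / 420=480.14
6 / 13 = 0.46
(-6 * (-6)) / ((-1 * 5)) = -36 / 5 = -7.20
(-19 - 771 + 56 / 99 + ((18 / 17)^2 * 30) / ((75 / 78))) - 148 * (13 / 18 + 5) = -229080364 / 143055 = -1601.34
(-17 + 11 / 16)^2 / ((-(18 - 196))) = 68121 / 45568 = 1.49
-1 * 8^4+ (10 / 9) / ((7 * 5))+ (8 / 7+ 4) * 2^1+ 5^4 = -218023 / 63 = -3460.68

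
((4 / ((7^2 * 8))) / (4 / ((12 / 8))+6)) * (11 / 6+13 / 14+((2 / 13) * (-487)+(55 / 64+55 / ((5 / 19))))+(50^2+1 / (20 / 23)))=230529779 / 74197760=3.11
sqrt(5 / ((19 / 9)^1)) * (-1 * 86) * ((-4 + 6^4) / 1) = -17544 * sqrt(95) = -170997.76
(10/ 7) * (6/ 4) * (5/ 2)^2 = 375/ 28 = 13.39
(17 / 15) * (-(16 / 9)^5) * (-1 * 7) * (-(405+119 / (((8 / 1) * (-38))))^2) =-7374357602791424 / 319750335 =-23062861.23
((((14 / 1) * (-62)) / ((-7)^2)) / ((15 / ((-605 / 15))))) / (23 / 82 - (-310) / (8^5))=10078846976 / 61352865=164.28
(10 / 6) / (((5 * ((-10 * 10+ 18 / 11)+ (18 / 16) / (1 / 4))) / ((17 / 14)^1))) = -187 / 43365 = -0.00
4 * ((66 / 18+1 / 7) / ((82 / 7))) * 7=1120 / 123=9.11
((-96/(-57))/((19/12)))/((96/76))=16/19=0.84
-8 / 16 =-1 / 2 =-0.50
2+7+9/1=18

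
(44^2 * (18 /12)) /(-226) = -1452 /113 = -12.85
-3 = -3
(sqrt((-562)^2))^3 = 177504328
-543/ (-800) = 543/ 800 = 0.68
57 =57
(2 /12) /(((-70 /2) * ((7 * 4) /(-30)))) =1 /196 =0.01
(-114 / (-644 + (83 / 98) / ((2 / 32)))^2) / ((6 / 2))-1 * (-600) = 286294653581 / 477157832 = 600.00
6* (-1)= -6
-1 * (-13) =13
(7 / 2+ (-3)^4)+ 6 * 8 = 265 / 2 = 132.50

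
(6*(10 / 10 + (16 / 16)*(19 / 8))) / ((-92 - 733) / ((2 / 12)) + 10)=-81 / 19760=-0.00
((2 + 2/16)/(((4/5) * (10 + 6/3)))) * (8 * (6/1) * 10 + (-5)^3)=30175/384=78.58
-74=-74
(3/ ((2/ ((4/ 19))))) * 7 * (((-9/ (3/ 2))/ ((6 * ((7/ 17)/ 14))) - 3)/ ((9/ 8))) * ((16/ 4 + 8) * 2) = -33152/ 19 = -1744.84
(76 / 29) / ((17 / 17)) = 76 / 29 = 2.62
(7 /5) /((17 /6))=42 /85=0.49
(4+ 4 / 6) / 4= 7 / 6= 1.17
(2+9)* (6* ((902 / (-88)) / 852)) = -451 / 568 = -0.79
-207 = -207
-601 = -601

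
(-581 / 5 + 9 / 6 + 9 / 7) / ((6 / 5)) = -7939 / 84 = -94.51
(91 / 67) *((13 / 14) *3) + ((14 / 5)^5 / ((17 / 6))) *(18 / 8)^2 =311.29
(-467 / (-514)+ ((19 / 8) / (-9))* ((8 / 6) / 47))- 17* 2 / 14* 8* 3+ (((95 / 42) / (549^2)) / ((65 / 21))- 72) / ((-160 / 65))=-45887570492059 / 1630998960192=-28.13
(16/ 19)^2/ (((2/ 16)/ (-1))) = -2048/ 361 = -5.67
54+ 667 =721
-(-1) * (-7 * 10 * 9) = -630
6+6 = 12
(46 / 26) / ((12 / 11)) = 253 / 156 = 1.62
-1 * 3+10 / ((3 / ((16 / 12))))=13 / 9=1.44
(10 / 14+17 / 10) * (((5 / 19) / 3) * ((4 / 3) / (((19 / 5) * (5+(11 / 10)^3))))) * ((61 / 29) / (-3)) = -7930000 / 963598167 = -0.01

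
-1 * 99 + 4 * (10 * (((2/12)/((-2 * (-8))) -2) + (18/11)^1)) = -113.13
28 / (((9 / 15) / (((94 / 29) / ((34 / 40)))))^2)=2474080000 / 2187441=1131.04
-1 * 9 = -9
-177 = -177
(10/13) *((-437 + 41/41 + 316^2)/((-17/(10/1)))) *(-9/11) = 89478000/2431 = 36807.08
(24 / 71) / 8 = 3 / 71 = 0.04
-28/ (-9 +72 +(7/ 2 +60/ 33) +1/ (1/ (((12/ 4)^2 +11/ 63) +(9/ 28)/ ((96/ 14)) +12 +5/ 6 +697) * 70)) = -0.36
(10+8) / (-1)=-18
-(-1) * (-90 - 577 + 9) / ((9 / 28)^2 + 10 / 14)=-515872 / 641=-804.79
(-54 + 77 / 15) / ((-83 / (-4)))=-2932 / 1245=-2.36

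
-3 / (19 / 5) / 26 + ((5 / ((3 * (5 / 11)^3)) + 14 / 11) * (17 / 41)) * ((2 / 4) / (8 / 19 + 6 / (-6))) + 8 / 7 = -3665766586 / 643317675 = -5.70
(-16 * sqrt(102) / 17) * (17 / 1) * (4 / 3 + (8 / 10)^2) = -2368 * sqrt(102) / 75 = -318.88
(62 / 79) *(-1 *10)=-620 / 79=-7.85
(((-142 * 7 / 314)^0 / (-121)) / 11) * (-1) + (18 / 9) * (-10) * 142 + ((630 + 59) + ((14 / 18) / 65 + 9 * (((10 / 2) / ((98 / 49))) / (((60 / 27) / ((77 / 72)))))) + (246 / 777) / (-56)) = -2140.16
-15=-15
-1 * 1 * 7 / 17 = -7 / 17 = -0.41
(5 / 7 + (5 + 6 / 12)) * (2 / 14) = 87 / 98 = 0.89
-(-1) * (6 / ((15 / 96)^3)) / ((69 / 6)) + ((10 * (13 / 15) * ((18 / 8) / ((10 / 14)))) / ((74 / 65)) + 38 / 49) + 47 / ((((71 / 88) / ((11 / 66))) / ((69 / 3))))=384.83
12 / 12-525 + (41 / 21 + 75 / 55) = -120278 / 231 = -520.68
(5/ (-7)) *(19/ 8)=-1.70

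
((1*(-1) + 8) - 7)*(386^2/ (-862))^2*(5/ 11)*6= 0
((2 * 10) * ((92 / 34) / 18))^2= 9.04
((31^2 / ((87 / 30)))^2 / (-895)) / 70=-1.75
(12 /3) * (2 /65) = 8 /65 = 0.12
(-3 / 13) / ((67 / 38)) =-114 / 871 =-0.13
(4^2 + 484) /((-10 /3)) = -150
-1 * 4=-4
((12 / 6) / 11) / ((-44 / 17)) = -0.07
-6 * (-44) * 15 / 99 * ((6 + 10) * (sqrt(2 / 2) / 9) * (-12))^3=-10485760 / 27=-388361.48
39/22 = 1.77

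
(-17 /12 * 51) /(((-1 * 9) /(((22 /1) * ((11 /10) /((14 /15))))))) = 34969 /168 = 208.15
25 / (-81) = -25 / 81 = -0.31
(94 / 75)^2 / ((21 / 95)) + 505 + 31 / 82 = 992810113 / 1937250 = 512.48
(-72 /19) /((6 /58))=-696 /19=-36.63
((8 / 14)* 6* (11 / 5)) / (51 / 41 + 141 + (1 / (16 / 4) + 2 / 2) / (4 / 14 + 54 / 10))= 783264 / 14793695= 0.05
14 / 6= 7 / 3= 2.33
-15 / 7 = -2.14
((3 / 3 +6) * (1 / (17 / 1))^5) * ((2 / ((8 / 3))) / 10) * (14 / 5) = 147 / 141985700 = 0.00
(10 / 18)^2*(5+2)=175 / 81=2.16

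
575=575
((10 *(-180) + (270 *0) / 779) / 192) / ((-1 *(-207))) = -25 / 552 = -0.05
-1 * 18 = -18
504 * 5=2520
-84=-84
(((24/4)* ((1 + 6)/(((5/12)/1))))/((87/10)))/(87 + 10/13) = 624/4727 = 0.13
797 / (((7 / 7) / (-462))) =-368214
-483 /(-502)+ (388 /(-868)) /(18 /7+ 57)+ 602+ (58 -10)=4224275147 /6489354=650.95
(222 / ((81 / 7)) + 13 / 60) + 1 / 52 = 34084 / 1755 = 19.42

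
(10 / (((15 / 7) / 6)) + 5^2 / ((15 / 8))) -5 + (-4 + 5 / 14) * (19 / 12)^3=176389 / 8064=21.87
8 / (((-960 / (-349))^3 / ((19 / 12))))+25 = 33985262431 / 1327104000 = 25.61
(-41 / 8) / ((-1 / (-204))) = -2091 / 2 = -1045.50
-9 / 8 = -1.12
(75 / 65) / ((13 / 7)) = 105 / 169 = 0.62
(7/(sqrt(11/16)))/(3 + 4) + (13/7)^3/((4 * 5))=2197/6860 + 4 * sqrt(11)/11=1.53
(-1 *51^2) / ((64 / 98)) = -127449 / 32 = -3982.78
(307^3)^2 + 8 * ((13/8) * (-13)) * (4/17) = 14232433859243557/17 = 837201991720209.24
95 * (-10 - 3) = -1235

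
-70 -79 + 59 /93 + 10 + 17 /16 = -204307 /1488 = -137.30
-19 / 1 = -19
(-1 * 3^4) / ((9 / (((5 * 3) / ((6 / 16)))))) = -360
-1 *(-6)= 6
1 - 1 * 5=-4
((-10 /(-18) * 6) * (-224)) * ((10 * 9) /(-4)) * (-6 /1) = -100800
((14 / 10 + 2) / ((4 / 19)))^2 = 104329 / 400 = 260.82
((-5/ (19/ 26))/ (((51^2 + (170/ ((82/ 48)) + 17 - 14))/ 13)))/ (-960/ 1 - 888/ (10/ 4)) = 173225/ 6924646368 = 0.00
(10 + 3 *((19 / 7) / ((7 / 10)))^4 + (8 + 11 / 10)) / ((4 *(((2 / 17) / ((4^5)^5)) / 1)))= 48086861947577533525393408 / 28824005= 1668292173401216573.66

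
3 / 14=0.21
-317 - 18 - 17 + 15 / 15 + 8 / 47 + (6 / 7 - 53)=-132578 / 329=-402.97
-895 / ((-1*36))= 895 / 36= 24.86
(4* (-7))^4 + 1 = 614657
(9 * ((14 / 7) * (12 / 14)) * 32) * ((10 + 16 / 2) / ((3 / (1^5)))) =20736 / 7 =2962.29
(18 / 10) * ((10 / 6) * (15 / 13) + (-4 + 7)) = 576 / 65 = 8.86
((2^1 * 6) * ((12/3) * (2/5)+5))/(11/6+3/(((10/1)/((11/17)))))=1836/47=39.06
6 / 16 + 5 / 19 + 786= 119569 / 152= 786.64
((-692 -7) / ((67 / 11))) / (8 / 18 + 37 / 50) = -3460050 / 35711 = -96.89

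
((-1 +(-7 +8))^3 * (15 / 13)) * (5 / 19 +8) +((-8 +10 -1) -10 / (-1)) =11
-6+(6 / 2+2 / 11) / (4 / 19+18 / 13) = -17359 / 4334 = -4.01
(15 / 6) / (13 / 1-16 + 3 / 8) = -20 / 21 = -0.95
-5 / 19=-0.26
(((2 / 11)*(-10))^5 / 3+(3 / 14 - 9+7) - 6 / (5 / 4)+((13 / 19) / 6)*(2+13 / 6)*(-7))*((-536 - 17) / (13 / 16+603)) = 20145413529292 / 1330306222905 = 15.14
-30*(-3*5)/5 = 90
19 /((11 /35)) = 665 /11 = 60.45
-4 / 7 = -0.57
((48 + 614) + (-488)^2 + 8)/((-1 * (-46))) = 119407/23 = 5191.61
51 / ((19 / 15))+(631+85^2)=150029 / 19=7896.26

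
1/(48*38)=1/1824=0.00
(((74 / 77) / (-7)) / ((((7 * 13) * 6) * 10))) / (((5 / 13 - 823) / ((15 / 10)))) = 37 / 806969240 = 0.00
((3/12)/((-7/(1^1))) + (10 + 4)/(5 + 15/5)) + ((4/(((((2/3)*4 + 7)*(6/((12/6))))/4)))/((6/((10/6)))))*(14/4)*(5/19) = 1.86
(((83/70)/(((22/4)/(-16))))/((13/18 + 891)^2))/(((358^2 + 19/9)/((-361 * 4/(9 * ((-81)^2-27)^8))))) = 29963/18331106993153666170574026288750171205212575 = 0.00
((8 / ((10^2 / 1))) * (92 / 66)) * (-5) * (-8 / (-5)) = -0.89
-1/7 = -0.14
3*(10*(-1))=-30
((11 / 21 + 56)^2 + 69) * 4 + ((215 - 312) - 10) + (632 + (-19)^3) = 2964298 / 441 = 6721.76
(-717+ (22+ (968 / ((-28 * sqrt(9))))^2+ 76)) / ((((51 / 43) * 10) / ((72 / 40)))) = -73.79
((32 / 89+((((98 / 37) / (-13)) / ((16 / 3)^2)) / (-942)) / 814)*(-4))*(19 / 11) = -9567813241601 / 3851516825728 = -2.48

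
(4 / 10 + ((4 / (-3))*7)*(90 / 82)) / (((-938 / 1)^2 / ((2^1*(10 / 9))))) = -2018 / 81165609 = -0.00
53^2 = 2809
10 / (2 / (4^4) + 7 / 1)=1.43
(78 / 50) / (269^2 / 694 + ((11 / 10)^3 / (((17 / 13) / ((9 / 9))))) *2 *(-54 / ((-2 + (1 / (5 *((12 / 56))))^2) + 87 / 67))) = -588265977 / 205065295190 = -0.00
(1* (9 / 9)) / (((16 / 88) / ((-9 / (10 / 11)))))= -1089 / 20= -54.45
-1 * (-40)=40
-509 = -509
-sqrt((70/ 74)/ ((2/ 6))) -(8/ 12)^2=-sqrt(3885)/ 37 -4/ 9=-2.13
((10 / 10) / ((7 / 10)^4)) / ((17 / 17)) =10000 / 2401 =4.16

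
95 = 95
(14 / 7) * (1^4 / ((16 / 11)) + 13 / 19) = 417 / 152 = 2.74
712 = 712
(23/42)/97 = 23/4074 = 0.01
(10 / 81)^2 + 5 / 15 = 2287 / 6561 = 0.35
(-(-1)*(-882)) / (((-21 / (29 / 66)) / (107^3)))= 22607611.73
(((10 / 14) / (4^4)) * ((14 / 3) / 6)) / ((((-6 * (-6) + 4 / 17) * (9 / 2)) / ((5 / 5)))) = 85 / 6386688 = 0.00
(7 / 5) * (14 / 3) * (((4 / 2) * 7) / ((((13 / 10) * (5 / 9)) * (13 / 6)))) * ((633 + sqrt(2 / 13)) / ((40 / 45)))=55566 * sqrt(26) / 10985 + 35173278 / 845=41650.97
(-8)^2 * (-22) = -1408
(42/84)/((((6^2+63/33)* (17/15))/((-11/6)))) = -605/28356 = -0.02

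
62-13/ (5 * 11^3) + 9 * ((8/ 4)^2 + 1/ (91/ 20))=60546007/ 605605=99.98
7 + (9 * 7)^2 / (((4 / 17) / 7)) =472339 / 4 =118084.75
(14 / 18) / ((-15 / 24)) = -56 / 45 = -1.24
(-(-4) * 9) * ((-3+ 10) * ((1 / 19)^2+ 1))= 91224 / 361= 252.70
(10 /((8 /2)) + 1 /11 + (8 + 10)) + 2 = 22.59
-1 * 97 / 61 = -97 / 61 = -1.59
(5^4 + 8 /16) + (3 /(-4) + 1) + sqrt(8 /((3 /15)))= 2 * sqrt(10) + 2503 /4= 632.07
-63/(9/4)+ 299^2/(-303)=-97885/303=-323.05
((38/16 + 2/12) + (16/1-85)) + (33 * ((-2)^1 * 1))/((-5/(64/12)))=3.94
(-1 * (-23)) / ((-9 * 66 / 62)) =-713 / 297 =-2.40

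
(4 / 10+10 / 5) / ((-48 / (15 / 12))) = -1 / 16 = -0.06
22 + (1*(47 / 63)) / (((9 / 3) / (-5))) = 3923 / 189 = 20.76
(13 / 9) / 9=13 / 81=0.16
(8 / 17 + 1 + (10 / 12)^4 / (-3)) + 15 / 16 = 37135 / 16524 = 2.25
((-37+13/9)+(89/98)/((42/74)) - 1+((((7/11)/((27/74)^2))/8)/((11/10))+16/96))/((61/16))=-16577983168/1845596907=-8.98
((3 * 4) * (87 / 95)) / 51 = 348 / 1615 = 0.22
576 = 576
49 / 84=7 / 12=0.58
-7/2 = -3.50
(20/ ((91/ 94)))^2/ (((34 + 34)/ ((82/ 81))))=6.35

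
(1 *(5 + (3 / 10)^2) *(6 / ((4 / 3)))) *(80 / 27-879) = -12039377 / 600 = -20065.63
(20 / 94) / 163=0.00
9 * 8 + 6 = 78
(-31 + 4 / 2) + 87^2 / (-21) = -389.43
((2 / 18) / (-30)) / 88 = -1 / 23760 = -0.00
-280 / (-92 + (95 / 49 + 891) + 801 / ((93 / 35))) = -425320 / 1674531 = -0.25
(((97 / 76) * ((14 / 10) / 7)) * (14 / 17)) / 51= 679 / 164730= 0.00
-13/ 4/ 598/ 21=-1/ 3864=-0.00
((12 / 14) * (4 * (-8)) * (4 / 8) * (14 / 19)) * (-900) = 172800 / 19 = 9094.74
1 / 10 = 0.10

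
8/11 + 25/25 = 19/11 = 1.73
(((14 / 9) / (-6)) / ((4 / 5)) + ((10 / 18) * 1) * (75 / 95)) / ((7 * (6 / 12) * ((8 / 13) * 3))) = 3055 / 172368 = 0.02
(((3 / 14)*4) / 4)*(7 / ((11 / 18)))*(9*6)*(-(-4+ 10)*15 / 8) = -32805 / 22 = -1491.14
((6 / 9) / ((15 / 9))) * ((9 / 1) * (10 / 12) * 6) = 18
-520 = -520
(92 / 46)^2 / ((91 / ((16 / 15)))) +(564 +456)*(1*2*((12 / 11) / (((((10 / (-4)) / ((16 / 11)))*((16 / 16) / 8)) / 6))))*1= -10265141696 / 165165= -62150.83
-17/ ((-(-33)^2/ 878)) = 14926/ 1089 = 13.71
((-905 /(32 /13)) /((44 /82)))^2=232675993225 /495616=469468.28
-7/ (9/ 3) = -7/ 3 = -2.33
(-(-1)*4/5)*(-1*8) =-32/5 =-6.40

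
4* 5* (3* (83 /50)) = 498 /5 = 99.60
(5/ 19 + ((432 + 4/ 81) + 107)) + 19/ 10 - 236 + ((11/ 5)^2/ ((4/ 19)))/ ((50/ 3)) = 2359224983/ 7695000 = 306.59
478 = 478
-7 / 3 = -2.33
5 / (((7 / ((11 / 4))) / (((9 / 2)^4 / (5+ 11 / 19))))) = 6856245 / 47488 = 144.38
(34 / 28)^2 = 289 / 196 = 1.47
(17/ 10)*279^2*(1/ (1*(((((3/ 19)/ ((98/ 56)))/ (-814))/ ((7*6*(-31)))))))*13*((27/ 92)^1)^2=147310598026254663/ 84640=1740437122238.36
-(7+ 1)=-8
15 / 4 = 3.75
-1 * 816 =-816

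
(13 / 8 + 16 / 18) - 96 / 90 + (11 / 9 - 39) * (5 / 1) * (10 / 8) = -84479 / 360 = -234.66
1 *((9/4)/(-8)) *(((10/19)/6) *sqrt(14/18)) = -5 *sqrt(7)/608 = -0.02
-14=-14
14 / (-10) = -7 / 5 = -1.40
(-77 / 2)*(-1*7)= 269.50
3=3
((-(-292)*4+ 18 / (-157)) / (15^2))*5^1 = 183358 / 7065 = 25.95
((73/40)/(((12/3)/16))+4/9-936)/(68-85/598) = -24979357/1826055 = -13.68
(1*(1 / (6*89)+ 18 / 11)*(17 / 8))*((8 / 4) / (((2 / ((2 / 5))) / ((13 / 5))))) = 3.62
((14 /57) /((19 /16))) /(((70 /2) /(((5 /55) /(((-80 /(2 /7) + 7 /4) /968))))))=-11264 /6026895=-0.00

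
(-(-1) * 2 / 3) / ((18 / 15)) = 0.56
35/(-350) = -1/10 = -0.10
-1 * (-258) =258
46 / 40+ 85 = 1723 / 20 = 86.15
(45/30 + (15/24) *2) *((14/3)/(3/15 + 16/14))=2695/282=9.56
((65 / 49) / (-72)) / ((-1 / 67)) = 4355 / 3528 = 1.23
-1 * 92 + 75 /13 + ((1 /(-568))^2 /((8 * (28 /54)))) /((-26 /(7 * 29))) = -11573168911 /134211584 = -86.23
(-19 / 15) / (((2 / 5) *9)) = -19 / 54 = -0.35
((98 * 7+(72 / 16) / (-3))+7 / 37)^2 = 2567144889 / 5476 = 468799.29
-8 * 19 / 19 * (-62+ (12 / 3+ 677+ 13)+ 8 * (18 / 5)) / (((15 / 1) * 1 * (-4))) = 6608 / 75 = 88.11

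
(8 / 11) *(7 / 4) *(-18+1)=-238 / 11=-21.64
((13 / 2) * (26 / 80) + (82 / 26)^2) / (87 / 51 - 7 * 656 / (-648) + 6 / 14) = 1571552199 / 1201657600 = 1.31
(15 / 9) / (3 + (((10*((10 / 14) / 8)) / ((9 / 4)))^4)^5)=1616812799777249527984948698966901335 / 2910263048693996168102190037290813028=0.56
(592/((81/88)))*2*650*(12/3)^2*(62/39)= 5167923200/243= 21267173.66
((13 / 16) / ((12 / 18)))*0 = 0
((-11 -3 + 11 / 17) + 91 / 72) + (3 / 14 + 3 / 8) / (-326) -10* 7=-229293563 / 2793168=-82.09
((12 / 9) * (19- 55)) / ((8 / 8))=-48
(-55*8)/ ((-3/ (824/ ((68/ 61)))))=5529040/ 51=108412.55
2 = 2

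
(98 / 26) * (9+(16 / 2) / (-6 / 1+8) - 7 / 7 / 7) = 630 / 13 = 48.46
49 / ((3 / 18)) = 294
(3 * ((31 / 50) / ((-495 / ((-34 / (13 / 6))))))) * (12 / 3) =4216 / 17875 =0.24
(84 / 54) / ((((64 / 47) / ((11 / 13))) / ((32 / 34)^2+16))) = 1103795 / 67626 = 16.32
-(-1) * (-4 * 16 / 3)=-21.33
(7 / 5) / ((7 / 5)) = 1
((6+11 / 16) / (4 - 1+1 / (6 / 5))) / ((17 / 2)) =321 / 1564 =0.21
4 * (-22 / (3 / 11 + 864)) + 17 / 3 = 17635 / 3169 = 5.56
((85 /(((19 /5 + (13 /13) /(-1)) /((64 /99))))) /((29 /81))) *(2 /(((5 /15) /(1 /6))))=122400 /2233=54.81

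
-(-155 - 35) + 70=260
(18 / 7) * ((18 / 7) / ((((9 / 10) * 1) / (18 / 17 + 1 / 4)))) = 8010 / 833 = 9.62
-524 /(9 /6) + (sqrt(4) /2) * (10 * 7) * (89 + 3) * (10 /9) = 61256 /9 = 6806.22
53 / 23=2.30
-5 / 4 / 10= -1 / 8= -0.12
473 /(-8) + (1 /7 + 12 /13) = -42267 /728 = -58.06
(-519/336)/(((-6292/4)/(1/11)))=173/1937936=0.00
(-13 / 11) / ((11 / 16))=-1.72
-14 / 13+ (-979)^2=12459719 / 13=958439.92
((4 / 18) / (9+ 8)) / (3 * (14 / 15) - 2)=5 / 306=0.02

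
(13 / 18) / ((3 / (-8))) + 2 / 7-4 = -1066 / 189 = -5.64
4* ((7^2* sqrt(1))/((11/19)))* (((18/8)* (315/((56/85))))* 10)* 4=160248375/11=14568034.09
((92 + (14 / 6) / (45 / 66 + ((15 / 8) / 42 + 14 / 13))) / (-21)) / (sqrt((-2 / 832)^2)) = -3362869120 / 1819629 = -1848.11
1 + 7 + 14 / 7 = 10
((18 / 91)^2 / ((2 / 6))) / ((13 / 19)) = 0.17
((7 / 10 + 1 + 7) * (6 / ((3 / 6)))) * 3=313.20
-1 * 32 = -32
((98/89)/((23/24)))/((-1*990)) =-0.00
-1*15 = -15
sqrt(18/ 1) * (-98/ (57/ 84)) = -8232 * sqrt(2)/ 19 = -612.73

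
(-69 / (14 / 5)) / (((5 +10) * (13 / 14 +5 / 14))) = -23 / 18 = -1.28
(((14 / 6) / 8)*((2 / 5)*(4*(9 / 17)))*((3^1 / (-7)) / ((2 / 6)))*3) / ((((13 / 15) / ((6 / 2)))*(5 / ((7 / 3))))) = -1701 / 1105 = -1.54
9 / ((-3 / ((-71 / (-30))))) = -71 / 10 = -7.10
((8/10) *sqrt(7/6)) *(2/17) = 4 *sqrt(42)/255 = 0.10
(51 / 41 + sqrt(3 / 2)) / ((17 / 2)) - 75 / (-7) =sqrt(6) / 17 + 3117 / 287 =11.00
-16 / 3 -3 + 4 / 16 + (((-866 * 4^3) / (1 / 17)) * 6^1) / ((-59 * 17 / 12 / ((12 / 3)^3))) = 3064719781 / 708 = 4328700.26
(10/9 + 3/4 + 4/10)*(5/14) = 407/504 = 0.81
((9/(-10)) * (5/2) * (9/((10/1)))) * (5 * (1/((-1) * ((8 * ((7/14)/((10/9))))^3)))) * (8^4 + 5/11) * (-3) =-5632625/2112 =-2666.96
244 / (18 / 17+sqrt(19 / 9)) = -671976 / 2575+211548*sqrt(19) / 2575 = 97.14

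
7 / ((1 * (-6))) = -7 / 6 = -1.17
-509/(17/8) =-4072/17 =-239.53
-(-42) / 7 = 6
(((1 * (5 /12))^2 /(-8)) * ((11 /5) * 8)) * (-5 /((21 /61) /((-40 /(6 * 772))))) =-83875 /1750896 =-0.05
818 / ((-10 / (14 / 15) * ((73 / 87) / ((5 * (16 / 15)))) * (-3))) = 2656864 / 16425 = 161.76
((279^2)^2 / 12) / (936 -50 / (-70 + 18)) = 26256625551 / 48722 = 538906.97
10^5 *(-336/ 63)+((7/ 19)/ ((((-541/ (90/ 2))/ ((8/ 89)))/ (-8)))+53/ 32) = -46839199806511/ 87823776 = -533331.66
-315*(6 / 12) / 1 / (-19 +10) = 35 / 2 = 17.50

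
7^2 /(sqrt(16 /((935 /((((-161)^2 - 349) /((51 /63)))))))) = 2.11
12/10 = 6/5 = 1.20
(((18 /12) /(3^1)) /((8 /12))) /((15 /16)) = 4 /5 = 0.80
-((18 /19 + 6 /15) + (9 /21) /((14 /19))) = -17959 /9310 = -1.93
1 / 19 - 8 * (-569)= 86489 / 19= 4552.05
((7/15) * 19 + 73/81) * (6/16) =989/270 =3.66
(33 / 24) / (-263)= -11 / 2104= -0.01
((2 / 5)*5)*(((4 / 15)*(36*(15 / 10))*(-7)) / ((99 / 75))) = -1680 / 11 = -152.73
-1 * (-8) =8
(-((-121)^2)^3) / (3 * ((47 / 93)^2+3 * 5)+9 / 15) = -45240445050433215 / 668369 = -67687826710.15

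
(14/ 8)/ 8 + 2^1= 71/ 32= 2.22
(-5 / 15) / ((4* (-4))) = 0.02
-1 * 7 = -7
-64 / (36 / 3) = -16 / 3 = -5.33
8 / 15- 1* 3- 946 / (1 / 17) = -241267 / 15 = -16084.47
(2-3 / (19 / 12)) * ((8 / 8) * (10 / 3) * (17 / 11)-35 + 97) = 4432 / 627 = 7.07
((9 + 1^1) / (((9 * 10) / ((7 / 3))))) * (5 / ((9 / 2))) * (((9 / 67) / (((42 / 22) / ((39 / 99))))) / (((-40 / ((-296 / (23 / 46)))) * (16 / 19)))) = 9139 / 65124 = 0.14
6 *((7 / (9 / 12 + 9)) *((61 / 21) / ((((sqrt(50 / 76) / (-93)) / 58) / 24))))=-21058176 *sqrt(38) / 65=-1997097.15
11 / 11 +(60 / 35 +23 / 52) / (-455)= 32967 / 33124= 1.00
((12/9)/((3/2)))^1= 8/9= 0.89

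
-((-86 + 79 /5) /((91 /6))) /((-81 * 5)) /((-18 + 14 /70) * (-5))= -2 /15575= -0.00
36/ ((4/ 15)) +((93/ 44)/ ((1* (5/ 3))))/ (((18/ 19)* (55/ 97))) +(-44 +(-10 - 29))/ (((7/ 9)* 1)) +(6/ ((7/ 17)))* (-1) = 2723131/ 169400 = 16.08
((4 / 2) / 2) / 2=1 / 2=0.50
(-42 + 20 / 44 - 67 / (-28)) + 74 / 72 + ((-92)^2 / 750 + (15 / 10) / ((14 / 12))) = -4427191 / 173250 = -25.55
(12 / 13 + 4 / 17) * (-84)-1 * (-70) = -6034 / 221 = -27.30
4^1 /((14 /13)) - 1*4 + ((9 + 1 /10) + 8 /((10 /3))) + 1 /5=799 /70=11.41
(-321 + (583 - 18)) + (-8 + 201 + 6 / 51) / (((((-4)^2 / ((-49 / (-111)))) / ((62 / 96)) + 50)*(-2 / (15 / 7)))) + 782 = 5612544867 / 5480732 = 1024.05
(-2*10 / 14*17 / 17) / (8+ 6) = -5 / 49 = -0.10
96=96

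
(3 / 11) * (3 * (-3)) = -27 / 11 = -2.45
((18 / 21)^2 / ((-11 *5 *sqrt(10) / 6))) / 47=-108 *sqrt(10) / 633325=-0.00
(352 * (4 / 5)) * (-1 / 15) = -1408 / 75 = -18.77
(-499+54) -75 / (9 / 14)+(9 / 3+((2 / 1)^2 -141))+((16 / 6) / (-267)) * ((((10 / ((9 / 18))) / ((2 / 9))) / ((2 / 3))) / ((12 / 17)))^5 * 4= -87334522603151 / 8544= -10221737196.06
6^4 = 1296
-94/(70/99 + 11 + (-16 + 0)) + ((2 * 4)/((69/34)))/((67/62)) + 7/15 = 51105733/1964775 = 26.01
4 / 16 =1 / 4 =0.25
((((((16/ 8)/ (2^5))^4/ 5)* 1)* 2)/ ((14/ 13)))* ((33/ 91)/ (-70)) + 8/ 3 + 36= 130377318301/ 3371827200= 38.67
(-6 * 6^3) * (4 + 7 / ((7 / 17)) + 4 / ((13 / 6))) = -384912 / 13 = -29608.62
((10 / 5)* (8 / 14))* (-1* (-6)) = 48 / 7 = 6.86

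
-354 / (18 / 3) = -59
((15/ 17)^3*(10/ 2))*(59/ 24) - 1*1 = 292571/ 39304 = 7.44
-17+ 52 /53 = -849 /53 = -16.02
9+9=18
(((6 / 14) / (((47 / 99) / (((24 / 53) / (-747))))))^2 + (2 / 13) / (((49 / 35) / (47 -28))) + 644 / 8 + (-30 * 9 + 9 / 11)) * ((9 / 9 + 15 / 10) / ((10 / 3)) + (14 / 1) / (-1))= 111779769172517839 / 45211599801368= 2472.37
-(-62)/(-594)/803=-31/238491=-0.00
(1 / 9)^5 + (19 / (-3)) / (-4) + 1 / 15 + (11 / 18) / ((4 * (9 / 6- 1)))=577373 / 295245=1.96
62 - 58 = 4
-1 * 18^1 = -18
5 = 5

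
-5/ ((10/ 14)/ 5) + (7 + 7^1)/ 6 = -98/ 3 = -32.67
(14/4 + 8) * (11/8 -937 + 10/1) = -170315/16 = -10644.69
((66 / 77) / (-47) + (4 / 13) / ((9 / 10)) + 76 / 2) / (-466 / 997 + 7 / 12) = 5883065696 / 17796597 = 330.57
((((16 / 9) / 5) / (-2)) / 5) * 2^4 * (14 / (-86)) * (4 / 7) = 512 / 9675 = 0.05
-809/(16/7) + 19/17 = -95967/272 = -352.82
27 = 27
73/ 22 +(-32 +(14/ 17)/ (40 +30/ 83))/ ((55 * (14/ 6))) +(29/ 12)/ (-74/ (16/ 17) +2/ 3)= 124627729981/ 41023078250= 3.04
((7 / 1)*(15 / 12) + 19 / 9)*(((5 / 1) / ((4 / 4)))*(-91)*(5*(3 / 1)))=-74127.08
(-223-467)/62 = -345/31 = -11.13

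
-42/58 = -21/29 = -0.72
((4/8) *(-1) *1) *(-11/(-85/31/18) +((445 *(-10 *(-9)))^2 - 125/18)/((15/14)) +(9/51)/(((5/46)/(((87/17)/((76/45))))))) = -2219509692073391/2965140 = -748534535.32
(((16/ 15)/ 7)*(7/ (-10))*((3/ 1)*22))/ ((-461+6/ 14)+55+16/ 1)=1232/ 68175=0.02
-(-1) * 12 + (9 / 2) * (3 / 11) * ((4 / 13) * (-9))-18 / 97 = 116736 / 13871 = 8.42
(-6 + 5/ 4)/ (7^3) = -19/ 1372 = -0.01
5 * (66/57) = 5.79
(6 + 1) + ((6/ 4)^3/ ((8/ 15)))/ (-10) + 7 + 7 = 2607/ 128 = 20.37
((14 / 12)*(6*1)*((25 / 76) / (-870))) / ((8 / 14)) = -245 / 52896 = -0.00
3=3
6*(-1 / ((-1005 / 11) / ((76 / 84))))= 418 / 7035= 0.06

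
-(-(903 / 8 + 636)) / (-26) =-5991 / 208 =-28.80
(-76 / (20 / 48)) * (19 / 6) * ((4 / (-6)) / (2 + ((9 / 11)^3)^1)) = 7687856 / 50865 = 151.14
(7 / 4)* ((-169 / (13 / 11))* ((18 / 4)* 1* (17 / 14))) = -21879 / 16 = -1367.44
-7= -7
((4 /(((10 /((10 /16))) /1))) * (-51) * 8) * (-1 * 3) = 306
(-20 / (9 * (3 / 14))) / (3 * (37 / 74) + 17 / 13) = -7280 / 1971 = -3.69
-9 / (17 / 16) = -144 / 17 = -8.47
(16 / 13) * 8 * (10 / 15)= 256 / 39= 6.56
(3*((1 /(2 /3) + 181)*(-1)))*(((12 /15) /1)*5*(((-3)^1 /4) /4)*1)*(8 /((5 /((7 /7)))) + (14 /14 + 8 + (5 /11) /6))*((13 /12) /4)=3343327 /2816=1187.26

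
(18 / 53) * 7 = 126 / 53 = 2.38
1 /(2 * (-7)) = -1 /14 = -0.07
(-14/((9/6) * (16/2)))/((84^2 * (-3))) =1/18144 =0.00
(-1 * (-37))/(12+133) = 37/145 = 0.26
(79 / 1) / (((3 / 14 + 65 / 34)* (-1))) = -9401 / 253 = -37.16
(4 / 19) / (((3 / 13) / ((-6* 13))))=-1352 / 19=-71.16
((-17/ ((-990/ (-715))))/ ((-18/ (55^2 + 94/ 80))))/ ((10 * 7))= 8917129/ 302400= 29.49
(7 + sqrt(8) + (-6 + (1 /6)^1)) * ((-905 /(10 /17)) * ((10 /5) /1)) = -6154 * sqrt(2)- 21539 /6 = -12292.90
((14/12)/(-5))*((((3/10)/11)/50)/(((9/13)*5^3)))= -91/61875000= -0.00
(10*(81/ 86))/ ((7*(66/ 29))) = 3915/ 6622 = 0.59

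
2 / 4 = 1 / 2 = 0.50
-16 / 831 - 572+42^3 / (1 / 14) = 861464444 / 831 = 1036659.98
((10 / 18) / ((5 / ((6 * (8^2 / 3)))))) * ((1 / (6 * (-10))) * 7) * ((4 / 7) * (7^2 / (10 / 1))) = -3136 / 675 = -4.65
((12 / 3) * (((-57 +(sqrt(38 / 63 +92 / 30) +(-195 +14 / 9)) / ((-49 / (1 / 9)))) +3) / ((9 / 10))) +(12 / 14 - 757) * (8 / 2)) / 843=-116544116 / 30112803 - 272 * sqrt(35) / 70263207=-3.87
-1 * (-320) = 320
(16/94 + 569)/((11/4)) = 107004/517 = 206.97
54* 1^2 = 54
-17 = -17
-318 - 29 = -347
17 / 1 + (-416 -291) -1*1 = -691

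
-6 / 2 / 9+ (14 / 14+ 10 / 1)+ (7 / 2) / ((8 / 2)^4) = 16405 / 1536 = 10.68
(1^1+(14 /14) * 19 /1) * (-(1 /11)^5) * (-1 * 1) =20 /161051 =0.00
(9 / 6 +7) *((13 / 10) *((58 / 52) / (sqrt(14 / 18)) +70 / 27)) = 1479 *sqrt(7) / 280 +1547 / 54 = 42.62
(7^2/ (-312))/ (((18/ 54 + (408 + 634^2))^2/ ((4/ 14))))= -21/ 75767822553748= -0.00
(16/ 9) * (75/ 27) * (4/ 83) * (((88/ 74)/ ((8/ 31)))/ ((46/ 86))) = 11730400/ 5721273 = 2.05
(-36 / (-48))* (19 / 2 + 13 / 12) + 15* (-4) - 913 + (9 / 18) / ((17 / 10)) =-262417 / 272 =-964.77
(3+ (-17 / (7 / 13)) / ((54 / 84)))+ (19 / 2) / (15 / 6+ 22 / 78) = -83386 / 1953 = -42.70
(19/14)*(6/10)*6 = 171/35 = 4.89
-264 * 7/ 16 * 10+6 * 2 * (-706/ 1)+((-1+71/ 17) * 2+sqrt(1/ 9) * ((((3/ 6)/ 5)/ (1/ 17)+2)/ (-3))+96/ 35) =-9618.32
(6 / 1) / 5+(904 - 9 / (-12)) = 18119 / 20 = 905.95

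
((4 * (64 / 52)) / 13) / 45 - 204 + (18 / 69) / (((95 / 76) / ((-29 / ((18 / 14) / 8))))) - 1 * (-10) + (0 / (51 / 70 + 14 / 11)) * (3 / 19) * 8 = -231.65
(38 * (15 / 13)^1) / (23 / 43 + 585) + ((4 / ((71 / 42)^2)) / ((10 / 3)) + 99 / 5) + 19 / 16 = 1417823026631 / 65999594960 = 21.48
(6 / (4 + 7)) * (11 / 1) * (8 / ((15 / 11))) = 35.20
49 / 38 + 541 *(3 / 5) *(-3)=-184777 / 190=-972.51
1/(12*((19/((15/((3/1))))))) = 5/228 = 0.02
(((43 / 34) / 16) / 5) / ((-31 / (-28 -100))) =172 / 2635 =0.07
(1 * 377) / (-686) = -377 / 686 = -0.55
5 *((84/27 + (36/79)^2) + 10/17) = 18653470/954873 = 19.54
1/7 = 0.14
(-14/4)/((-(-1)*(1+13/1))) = -1/4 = -0.25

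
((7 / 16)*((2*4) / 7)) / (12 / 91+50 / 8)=0.08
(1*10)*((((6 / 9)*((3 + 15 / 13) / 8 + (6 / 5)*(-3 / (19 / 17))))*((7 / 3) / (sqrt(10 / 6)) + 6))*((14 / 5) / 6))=-62286 / 1235-72667*sqrt(15) / 18525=-65.63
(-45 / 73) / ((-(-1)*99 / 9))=-45 / 803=-0.06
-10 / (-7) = 10 / 7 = 1.43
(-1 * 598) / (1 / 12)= -7176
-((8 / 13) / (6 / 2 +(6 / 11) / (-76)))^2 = -11182336 / 264485169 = -0.04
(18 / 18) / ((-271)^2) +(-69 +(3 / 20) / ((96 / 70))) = -323801305 / 4700224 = -68.89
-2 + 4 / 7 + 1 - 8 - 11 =-136 / 7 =-19.43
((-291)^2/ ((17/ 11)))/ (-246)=-310497/ 1394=-222.74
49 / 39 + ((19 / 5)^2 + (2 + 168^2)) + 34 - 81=28194.70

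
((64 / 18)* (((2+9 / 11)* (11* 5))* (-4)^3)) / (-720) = 3968 / 81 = 48.99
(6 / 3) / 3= 2 / 3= 0.67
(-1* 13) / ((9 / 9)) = -13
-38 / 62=-19 / 31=-0.61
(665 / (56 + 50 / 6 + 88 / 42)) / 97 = 0.10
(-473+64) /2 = -409 /2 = -204.50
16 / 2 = 8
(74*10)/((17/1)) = 740/17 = 43.53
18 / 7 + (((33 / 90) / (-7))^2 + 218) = 9727321 / 44100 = 220.57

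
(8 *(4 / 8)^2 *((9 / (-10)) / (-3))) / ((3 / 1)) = 1 / 5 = 0.20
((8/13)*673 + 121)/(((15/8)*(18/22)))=68024/195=348.84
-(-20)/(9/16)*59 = 18880/9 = 2097.78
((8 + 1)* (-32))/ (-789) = 96/ 263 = 0.37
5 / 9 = 0.56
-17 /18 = -0.94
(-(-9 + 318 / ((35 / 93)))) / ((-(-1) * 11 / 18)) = -1367.95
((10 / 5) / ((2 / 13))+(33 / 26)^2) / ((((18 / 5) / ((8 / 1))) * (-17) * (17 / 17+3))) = -2905 / 6084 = -0.48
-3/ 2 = -1.50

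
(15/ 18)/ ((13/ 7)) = 35/ 78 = 0.45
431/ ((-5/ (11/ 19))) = -4741/ 95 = -49.91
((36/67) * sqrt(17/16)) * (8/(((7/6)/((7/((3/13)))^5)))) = 14263591888 * sqrt(17)/603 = 97529512.36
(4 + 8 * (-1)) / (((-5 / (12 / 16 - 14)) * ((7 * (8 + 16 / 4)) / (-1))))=53 / 420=0.13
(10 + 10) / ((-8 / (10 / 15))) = -5 / 3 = -1.67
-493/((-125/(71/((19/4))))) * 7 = 980084/2375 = 412.67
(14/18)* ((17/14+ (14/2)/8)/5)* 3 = 39/40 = 0.98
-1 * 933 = -933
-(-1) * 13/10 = 13/10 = 1.30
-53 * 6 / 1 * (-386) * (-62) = -7610376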